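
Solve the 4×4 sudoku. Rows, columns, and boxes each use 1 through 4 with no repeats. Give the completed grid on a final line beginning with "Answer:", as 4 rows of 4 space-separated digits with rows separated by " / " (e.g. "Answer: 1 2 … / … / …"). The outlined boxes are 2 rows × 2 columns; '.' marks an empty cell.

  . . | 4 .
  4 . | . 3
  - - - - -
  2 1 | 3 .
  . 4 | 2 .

Step 1. [r1c1∈{1,3}] 1 has one home in col 1: r1c1 ⇒ r1c1=1.
Step 2. [r1c4∈{2}] r1c4's peers cover all but 2. So r1c4=2.
Step 3. [r2c2∈{2}] nothing but 2 survives at r2c2 ⇒ r2c2=2.
Step 4. [r1c2∈{3}] only 3 remains possible at r1c2. So r1c2=3.
Step 5. [r4c4∈{1}] only 1 remains possible at r4c4, so r4c4=1.
Step 6. [r2c3∈{1}] r2c3's peers cover all but 1. So r2c3=1.
Step 7. [r3c4∈{4}] r3c4's peers cover all but 4. So r3c4=4.
Step 8. [r4c1∈{3}] only 3 remains possible at r4c1 ⇒ r4c1=3.

Answer: 1 3 4 2 / 4 2 1 3 / 2 1 3 4 / 3 4 2 1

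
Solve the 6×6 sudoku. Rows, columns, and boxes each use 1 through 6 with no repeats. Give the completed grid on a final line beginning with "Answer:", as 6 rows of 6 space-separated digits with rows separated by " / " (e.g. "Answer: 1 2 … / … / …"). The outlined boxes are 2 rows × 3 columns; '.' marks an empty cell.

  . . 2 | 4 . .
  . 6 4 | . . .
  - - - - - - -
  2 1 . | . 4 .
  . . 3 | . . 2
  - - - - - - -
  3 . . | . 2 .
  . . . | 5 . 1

Step 1. [r5c4∈{6}] r5c4 has the single candidate 6, so r5c4=6.
Step 2. [r1c2∈{3,5}] across col 2, 3 lands solely at r1c2, so r1c2=3.
Step 3. [r3c4∈{3}] r3c4's peers cover all but 3. So r3c4=3.
Step 4. [r2c6∈{3,5}] 3 has one home in col 6: r2c6. So r2c6=3.
Step 5. [r6c3∈{6}] r6c3's peers cover all but 6 ⇒ r6c3=6.
Step 6. [r3c3∈{5}] r3c3's peers cover all but 5 ⇒ r3c3=5.
Step 7. [r4c5∈{1,5,6}] row 4 places 5 nowhere but r4c5, so r4c5=5.
Step 8. [r4c2∈{4}] r4c2 has the single candidate 4 ⇒ r4c2=4.
Step 9. [r2c5∈{1}] r2c5 has the single candidate 1 ⇒ r2c5=1.
Step 10. [r1c6∈{5,6}] in col 6, 5 fits only at r1c6, so r1c6=5.
Step 11. [r6c1∈{4}] only 4 remains possible at r6c1 ⇒ r6c1=4.
Step 12. [r5c6∈{4}] nothing but 4 survives at r5c6, so r5c6=4.
Step 13. [r6c5∈{3}] r6c5 is down to just 3. So r6c5=3.
Step 14. [r4c4∈{1}] r4c4 is down to just 1. So r4c4=1.
Step 15. [r3c6∈{6}] nothing but 6 survives at r3c6, so r3c6=6.
Step 16. [r1c5∈{6}] r1c5 has the single candidate 6. So r1c5=6.
Step 17. [r1c1∈{1}] r1c1 has the single candidate 1. So r1c1=1.
Step 18. [r2c4∈{2}] r2c4 has the single candidate 2. So r2c4=2.
Step 19. [r6c2∈{2}] r6c2 has the single candidate 2, so r6c2=2.
Step 20. [r2c1∈{5}] nothing but 5 survives at r2c1. So r2c1=5.
Step 21. [r4c1∈{6}] r4c1 is down to just 6 ⇒ r4c1=6.
Step 22. [r5c3∈{1}] r5c3 is down to just 1. So r5c3=1.
Step 23. [r5c2∈{5}] only 5 remains possible at r5c2. So r5c2=5.

Answer: 1 3 2 4 6 5 / 5 6 4 2 1 3 / 2 1 5 3 4 6 / 6 4 3 1 5 2 / 3 5 1 6 2 4 / 4 2 6 5 3 1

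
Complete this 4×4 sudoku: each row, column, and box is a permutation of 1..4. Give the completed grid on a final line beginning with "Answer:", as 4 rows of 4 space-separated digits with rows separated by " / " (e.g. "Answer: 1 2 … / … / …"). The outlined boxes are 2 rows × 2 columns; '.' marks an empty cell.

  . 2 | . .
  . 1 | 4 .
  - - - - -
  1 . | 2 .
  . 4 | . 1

Step 1. [r1c4∈{3}] r1c4's peers cover all but 3 ⇒ r1c4=3.
Step 2. [r4c3∈{3}] nothing but 3 survives at r4c3 ⇒ r4c3=3.
Step 3. [r3c2∈{3}] r3c2 is down to just 3 ⇒ r3c2=3.
Step 4. [r1c1∈{4}] only 4 remains possible at r1c1. So r1c1=4.
Step 5. [r1c3∈{1}] only 1 remains possible at r1c3, so r1c3=1.
Step 6. [r3c4∈{4}] nothing but 4 survives at r3c4. So r3c4=4.
Step 7. [r2c1∈{3}] only 3 remains possible at r2c1, so r2c1=3.
Step 8. [r2c4∈{2}] r2c4 is down to just 2. So r2c4=2.
Step 9. [r4c1∈{2}] r4c1 has the single candidate 2 ⇒ r4c1=2.

Answer: 4 2 1 3 / 3 1 4 2 / 1 3 2 4 / 2 4 3 1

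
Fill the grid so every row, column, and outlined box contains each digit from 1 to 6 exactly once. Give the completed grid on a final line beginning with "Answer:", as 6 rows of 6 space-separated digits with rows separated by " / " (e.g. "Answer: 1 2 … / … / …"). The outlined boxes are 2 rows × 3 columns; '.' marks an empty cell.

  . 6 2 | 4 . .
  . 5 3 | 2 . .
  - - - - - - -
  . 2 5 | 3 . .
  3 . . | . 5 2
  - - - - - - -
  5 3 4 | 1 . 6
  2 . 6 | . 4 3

Step 1. [r2c6∈{1}] r2c6's peers cover all but 1. So r2c6=1.
Step 2. [r3c1∈{1,4,6}] 6 has one home in col 1: r3c1, so r3c1=6.
Step 3. [r6c2∈{1}] r6c2 has the single candidate 1. So r6c2=1.
Step 4. [r2c5∈{6}] r2c5 is down to just 6 ⇒ r2c5=6.
Step 5. [r1c6∈{5}] r1c6 is down to just 5 ⇒ r1c6=5.
Step 6. [r1c1∈{1}] r1c1's peers cover all but 1. So r1c1=1.
Step 7. [r3c6∈{4}] r3c6's peers cover all but 4 ⇒ r3c6=4.
Step 8. [r5c5∈{2}] only 2 remains possible at r5c5 ⇒ r5c5=2.
Step 9. [r4c3∈{1}] only 1 remains possible at r4c3 ⇒ r4c3=1.
Step 10. [r4c2∈{4}] nothing but 4 survives at r4c2, so r4c2=4.
Step 11. [r6c4∈{5}] nothing but 5 survives at r6c4. So r6c4=5.
Step 12. [r2c1∈{4}] r2c1's peers cover all but 4, so r2c1=4.
Step 13. [r3c5∈{1}] r3c5 has the single candidate 1. So r3c5=1.
Step 14. [r1c5∈{3}] r1c5 has the single candidate 3, so r1c5=3.
Step 15. [r4c4∈{6}] nothing but 6 survives at r4c4. So r4c4=6.

Answer: 1 6 2 4 3 5 / 4 5 3 2 6 1 / 6 2 5 3 1 4 / 3 4 1 6 5 2 / 5 3 4 1 2 6 / 2 1 6 5 4 3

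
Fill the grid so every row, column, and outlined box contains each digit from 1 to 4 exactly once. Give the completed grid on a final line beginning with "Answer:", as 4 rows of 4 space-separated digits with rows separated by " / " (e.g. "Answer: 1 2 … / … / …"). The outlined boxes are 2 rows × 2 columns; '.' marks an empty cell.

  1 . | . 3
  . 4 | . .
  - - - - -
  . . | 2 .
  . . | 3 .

Step 1. [r1c2∈{2}] nothing but 2 survives at r1c2. So r1c2=2.
Step 2. [r3c2∈{1,3}] 3 has one home in col 2: r3c2 ⇒ r3c2=3.
Step 3. [r3c4∈{1,4}] r3c4 is the only open cell in row 3 admitting 1, so r3c4=1.
Step 4. [r4c1∈{2,4}] r4c1 is the only open cell in row 4 admitting 2 ⇒ r4c1=2.
Step 5. [r2c3∈{1}] r2c3's peers cover all but 1. So r2c3=1.
Step 6. [r2c4∈{2}] r2c4's peers cover all but 2, so r2c4=2.
Step 7. [r4c2∈{1}] r4c2 has the single candidate 1. So r4c2=1.
Step 8. [r3c1∈{4}] r3c1 is down to just 4 ⇒ r3c1=4.
Step 9. [r4c4∈{4}] nothing but 4 survives at r4c4 ⇒ r4c4=4.
Step 10. [r2c1∈{3}] r2c1 is down to just 3, so r2c1=3.
Step 11. [r1c3∈{4}] r1c3 is down to just 4. So r1c3=4.

Answer: 1 2 4 3 / 3 4 1 2 / 4 3 2 1 / 2 1 3 4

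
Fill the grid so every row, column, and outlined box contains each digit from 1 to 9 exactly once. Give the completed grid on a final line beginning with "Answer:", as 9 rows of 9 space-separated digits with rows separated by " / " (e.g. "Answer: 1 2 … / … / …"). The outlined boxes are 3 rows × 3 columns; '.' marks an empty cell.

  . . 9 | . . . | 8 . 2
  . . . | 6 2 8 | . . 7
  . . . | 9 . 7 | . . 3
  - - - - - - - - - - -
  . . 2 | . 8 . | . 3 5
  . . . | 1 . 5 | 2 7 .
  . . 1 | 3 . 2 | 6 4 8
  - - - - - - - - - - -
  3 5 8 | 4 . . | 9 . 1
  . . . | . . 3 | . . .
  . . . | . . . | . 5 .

Step 1. [r7c5∈{6,7}] across row 7, 7 lands solely at r7c5, so r7c5=7.
Step 2. [r6c5∈{9}] r6c5 is down to just 9 ⇒ r6c5=9.
Step 3. [r6c2∈{7}] r6c2 is down to just 7. So r6c2=7.
Step 4. [r1c1∈{1,4,5,6,7}] across row 1, 7 lands solely at r1c1, so r1c1=7.
Step 5. [r7c6∈{6}] r7c6 has the single candidate 6, so r7c6=6.
Step 6. [r9c5∈{1}] only 1 remains possible at r9c5. So r9c5=1.
Step 7. [r5c5∈{4,6}] 6 has one home in col 5: r5c5. So r5c5=6.
Step 8. [r4c6∈{4}] nothing but 4 survives at r4c6. So r4c6=4.
Step 9. [r8c8∈{2,6,8}] in col 8, 8 fits only at r8c8. So r8c8=8.
Step 10. [r1c5∈{3,4,5}] in col 5, 3 fits only at r1c5. So r1c5=3.
Step 11. [r1c2∈{1,4,6}] in row 1, 4 fits only at r1c2 ⇒ r1c2=4.
Step 12. [r2c7∈{1,4,5}] row 2 places 4 nowhere but r2c7 ⇒ r2c7=4.
Step 13. [r3c7∈{1,5}] 5 has one home in col 7: r3c7, so r3c7=5.
Step 14. [r3c3∈{6}] r3c3 is down to just 6, so r3c3=6.
Step 15. [r3c8∈{1}] r3c8 is down to just 1, so r3c8=1.
Step 16. [r5c9∈{9}] nothing but 9 survives at r5c9. So r5c9=9.
Step 17. [r8c7∈{7}] nothing but 7 survives at r8c7. So r8c7=7.
Step 18. [r8c3∈{4}] r8c3's peers cover all but 4. So r8c3=4.
Step 19. [r8c9∈{6}] only 6 remains possible at r8c9, so r8c9=6.
Step 20. [r2c3∈{3,5}] col 3 places 5 nowhere but r2c3, so r2c3=5.
Step 21. [r2c1∈{1}] r2c1 is down to just 1 ⇒ r2c1=1.
Step 22. [r9c6∈{9}] nothing but 9 survives at r9c6. So r9c6=9.
Step 23. [r8c2∈{1,2,9}] row 8 places 1 nowhere but r8c2, so r8c2=1.
Step 24. [r8c1∈{2,9}] in row 8, 9 fits only at r8c1. So r8c1=9.
Step 25. [r4c1∈{6}] only 6 remains possible at r4c1, so r4c1=6.
Step 26. [r9c1∈{2}] nothing but 2 survives at r9c1, so r9c1=2.
Step 27. [r3c1∈{8}] only 8 remains possible at r3c1. So r3c1=8.
Step 28. [r5c3∈{3}] r5c3's peers cover all but 3. So r5c3=3.
Step 29. [r8c5∈{5}] r8c5 is down to just 5, so r8c5=5.
Step 30. [r8c4∈{2}] only 2 remains possible at r8c4. So r8c4=2.
Step 31. [r1c8∈{6}] only 6 remains possible at r1c8, so r1c8=6.
Step 32. [r9c4∈{8}] nothing but 8 survives at r9c4, so r9c4=8.
Step 33. [r5c1∈{4}] r5c1 is down to just 4, so r5c1=4.
Step 34. [r2c2∈{3}] r2c2's peers cover all but 3, so r2c2=3.
Step 35. [r9c7∈{3}] nothing but 3 survives at r9c7 ⇒ r9c7=3.
Step 36. [r9c9∈{4}] r9c9 has the single candidate 4 ⇒ r9c9=4.
Step 37. [r3c5∈{4}] only 4 remains possible at r3c5, so r3c5=4.
Step 38. [r1c4∈{5}] r1c4's peers cover all but 5. So r1c4=5.
Step 39. [r9c2∈{6}] r9c2 has the single candidate 6 ⇒ r9c2=6.
Step 40. [r1c6∈{1}] nothing but 1 survives at r1c6. So r1c6=1.
Step 41. [r4c2∈{9}] r4c2 has the single candidate 9, so r4c2=9.
Step 42. [r2c8∈{9}] only 9 remains possible at r2c8. So r2c8=9.
Step 43. [r6c1∈{5}] r6c1's peers cover all but 5. So r6c1=5.
Step 44. [r3c2∈{2}] nothing but 2 survives at r3c2. So r3c2=2.
Step 45. [r5c2∈{8}] r5c2's peers cover all but 8 ⇒ r5c2=8.
Step 46. [r7c8∈{2}] nothing but 2 survives at r7c8, so r7c8=2.
Step 47. [r4c7∈{1}] r4c7 is down to just 1 ⇒ r4c7=1.
Step 48. [r4c4∈{7}] r4c4 is down to just 7 ⇒ r4c4=7.
Step 49. [r9c3∈{7}] r9c3's peers cover all but 7, so r9c3=7.

Answer: 7 4 9 5 3 1 8 6 2 / 1 3 5 6 2 8 4 9 7 / 8 2 6 9 4 7 5 1 3 / 6 9 2 7 8 4 1 3 5 / 4 8 3 1 6 5 2 7 9 / 5 7 1 3 9 2 6 4 8 / 3 5 8 4 7 6 9 2 1 / 9 1 4 2 5 3 7 8 6 / 2 6 7 8 1 9 3 5 4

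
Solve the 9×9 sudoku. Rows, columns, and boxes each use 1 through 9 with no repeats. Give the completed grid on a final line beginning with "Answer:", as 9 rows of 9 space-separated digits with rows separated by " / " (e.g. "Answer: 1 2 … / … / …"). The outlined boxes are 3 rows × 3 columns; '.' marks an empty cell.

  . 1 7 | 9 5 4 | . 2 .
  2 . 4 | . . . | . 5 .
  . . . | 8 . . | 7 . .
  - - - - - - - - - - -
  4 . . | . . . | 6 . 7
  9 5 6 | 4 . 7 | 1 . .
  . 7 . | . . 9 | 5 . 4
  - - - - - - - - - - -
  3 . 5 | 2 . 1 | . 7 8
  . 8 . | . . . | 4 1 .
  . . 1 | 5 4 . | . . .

Step 1. [r7c7∈{9}] nothing but 9 survives at r7c7, so r7c7=9.
Step 2. [r7c5∈{6}] r7c5 has the single candidate 6 ⇒ r7c5=6.
Step 3. [r8c6∈{3}] r8c6's peers cover all but 3, so r8c6=3.
Step 4. [r9c2∈{2,6,9}] across row 9, 9 lands solely at r9c2 ⇒ r9c2=9.
Step 5. [r4c2∈{2,3}] col 2 places 2 nowhere but r4c2, so r4c2=2.
Step 6. [r2c9∈{1,3,6,9}] across row 2, 9 lands solely at r2c9 ⇒ r2c9=9.
Step 7. [r6c5∈{1,2,3,8}] across row 6, 2 lands solely at r6c5. So r6c5=2.
Step 8. [r1c1∈{6,8}] in box 1, 8 fits only at r1c1 ⇒ r1c1=8.
Step 9. [r1c7∈{3}] r1c7 has the single candidate 3, so r1c7=3.
Step 10. [r1c9∈{6}] nothing but 6 survives at r1c9 ⇒ r1c9=6.
Step 11. [r5c9∈{2,3}] 2 has one home in row 5: r5c9, so r5c9=2.
Step 12. [r8c4∈{7}] nothing but 7 survives at r8c4, so r8c4=7.
Step 13. [r2c6∈{6}] only 6 remains possible at r2c6 ⇒ r2c6=6.
Step 14. [r2c2∈{3}] r2c2 is down to just 3 ⇒ r2c2=3.
Step 15. [r2c4∈{1}] r2c4's peers cover all but 1, so r2c4=1.
Step 16. [r4c4∈{3}] nothing but 3 survives at r4c4 ⇒ r4c4=3.
Step 17. [r4c3∈{8}] nothing but 8 survives at r4c3, so r4c3=8.
Step 18. [r5c8∈{3,8}] row 5 places 3 nowhere but r5c8 ⇒ r5c8=3.
Step 19. [r8c1∈{6}] nothing but 6 survives at r8c1, so r8c1=6.
Step 20. [r9c8∈{6}] nothing but 6 survives at r9c8 ⇒ r9c8=6.
Step 21. [r8c3∈{2}] r8c3's peers cover all but 2 ⇒ r8c3=2.
Step 22. [r3c5∈{3}] nothing but 3 survives at r3c5 ⇒ r3c5=3.
Step 23. [r8c5∈{9}] r8c5 is down to just 9 ⇒ r8c5=9.
Step 24. [r4c5∈{1}] r4c5 is down to just 1. So r4c5=1.
Step 25. [r9c6∈{8}] nothing but 8 survives at r9c6. So r9c6=8.
Step 26. [r6c8∈{8}] r6c8 is down to just 8. So r6c8=8.
Step 27. [r9c9∈{3}] r9c9 has the single candidate 3, so r9c9=3.
Step 28. [r3c6∈{2}] only 2 remains possible at r3c6, so r3c6=2.
Step 29. [r5c5∈{8}] nothing but 8 survives at r5c5, so r5c5=8.
Step 30. [r3c2∈{6}] r3c2's peers cover all but 6 ⇒ r3c2=6.
Step 31. [r9c7∈{2}] only 2 remains possible at r9c7, so r9c7=2.
Step 32. [r7c2∈{4}] r7c2 is down to just 4 ⇒ r7c2=4.
Step 33. [r2c5∈{7}] only 7 remains possible at r2c5 ⇒ r2c5=7.
Step 34. [r2c7∈{8}] only 8 remains possible at r2c7 ⇒ r2c7=8.
Step 35. [r4c6∈{5}] only 5 remains possible at r4c6. So r4c6=5.
Step 36. [r4c8∈{9}] nothing but 9 survives at r4c8. So r4c8=9.
Step 37. [r3c9∈{1}] r3c9 has the single candidate 1 ⇒ r3c9=1.
Step 38. [r9c1∈{7}] r9c1's peers cover all but 7, so r9c1=7.
Step 39. [r6c1∈{1}] r6c1 is down to just 1, so r6c1=1.
Step 40. [r8c9∈{5}] r8c9 is down to just 5 ⇒ r8c9=5.
Step 41. [r3c8∈{4}] nothing but 4 survives at r3c8. So r3c8=4.
Step 42. [r3c1∈{5}] r3c1 is down to just 5, so r3c1=5.
Step 43. [r6c3∈{3}] r6c3's peers cover all but 3, so r6c3=3.
Step 44. [r6c4∈{6}] r6c4 has the single candidate 6 ⇒ r6c4=6.
Step 45. [r3c3∈{9}] only 9 remains possible at r3c3. So r3c3=9.

Answer: 8 1 7 9 5 4 3 2 6 / 2 3 4 1 7 6 8 5 9 / 5 6 9 8 3 2 7 4 1 / 4 2 8 3 1 5 6 9 7 / 9 5 6 4 8 7 1 3 2 / 1 7 3 6 2 9 5 8 4 / 3 4 5 2 6 1 9 7 8 / 6 8 2 7 9 3 4 1 5 / 7 9 1 5 4 8 2 6 3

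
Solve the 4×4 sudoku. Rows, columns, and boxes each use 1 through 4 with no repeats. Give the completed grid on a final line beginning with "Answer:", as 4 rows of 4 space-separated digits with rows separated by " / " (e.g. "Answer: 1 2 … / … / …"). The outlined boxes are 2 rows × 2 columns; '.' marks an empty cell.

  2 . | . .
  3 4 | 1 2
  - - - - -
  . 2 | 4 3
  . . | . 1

Step 1. [r4c3∈{2}] only 2 remains possible at r4c3, so r4c3=2.
Step 2. [r4c2∈{3}] r4c2's peers cover all but 3. So r4c2=3.
Step 3. [r4c1∈{4}] only 4 remains possible at r4c1 ⇒ r4c1=4.
Step 4. [r3c1∈{1}] r3c1's peers cover all but 1 ⇒ r3c1=1.
Step 5. [r1c2∈{1}] nothing but 1 survives at r1c2 ⇒ r1c2=1.
Step 6. [r1c3∈{3}] r1c3 is down to just 3 ⇒ r1c3=3.
Step 7. [r1c4∈{4}] r1c4 is down to just 4, so r1c4=4.

Answer: 2 1 3 4 / 3 4 1 2 / 1 2 4 3 / 4 3 2 1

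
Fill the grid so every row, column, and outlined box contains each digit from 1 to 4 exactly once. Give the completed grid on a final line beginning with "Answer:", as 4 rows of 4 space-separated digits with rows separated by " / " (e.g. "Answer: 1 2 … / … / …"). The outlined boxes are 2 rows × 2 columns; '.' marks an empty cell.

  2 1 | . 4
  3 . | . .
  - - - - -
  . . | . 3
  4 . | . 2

Step 1. [r4c3∈{1}] r4c3 is down to just 1. So r4c3=1.
Step 2. [r3c2∈{2}] r3c2 has the single candidate 2. So r3c2=2.
Step 3. [r3c3∈{4}] r3c3 is down to just 4. So r3c3=4.
Step 4. [r3c1∈{1}] r3c1 has the single candidate 1, so r3c1=1.
Step 5. [r1c3∈{3}] r1c3 has the single candidate 3 ⇒ r1c3=3.
Step 6. [r2c2∈{4}] nothing but 4 survives at r2c2, so r2c2=4.
Step 7. [r2c3∈{2}] only 2 remains possible at r2c3. So r2c3=2.
Step 8. [r4c2∈{3}] only 3 remains possible at r4c2. So r4c2=3.
Step 9. [r2c4∈{1}] r2c4 is down to just 1, so r2c4=1.

Answer: 2 1 3 4 / 3 4 2 1 / 1 2 4 3 / 4 3 1 2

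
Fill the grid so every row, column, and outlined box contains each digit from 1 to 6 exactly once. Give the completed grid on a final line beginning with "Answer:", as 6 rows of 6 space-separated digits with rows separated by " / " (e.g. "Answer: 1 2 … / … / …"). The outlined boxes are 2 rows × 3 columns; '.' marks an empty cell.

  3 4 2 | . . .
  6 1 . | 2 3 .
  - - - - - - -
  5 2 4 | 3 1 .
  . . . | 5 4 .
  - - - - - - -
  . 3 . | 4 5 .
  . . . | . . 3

Step 1. [r3c6∈{6}] r3c6 is down to just 6 ⇒ r3c6=6.
Step 2. [r5c3∈{1,6}] 6 has one home in row 5: r5c3 ⇒ r5c3=6.
Step 3. [r6c5∈{2,6}] 2 has one home in col 5: r6c5. So r6c5=2.
Step 4. [r4c1∈{1}] r4c1 has the single candidate 1 ⇒ r4c1=1.
Step 5. [r6c4∈{1,6}] row 6 places 6 nowhere but r6c4, so r6c4=6.
Step 6. [r2c3∈{5}] nothing but 5 survives at r2c3 ⇒ r2c3=5.
Step 7. [r1c4∈{1}] nothing but 1 survives at r1c4, so r1c4=1.
Step 8. [r6c2∈{5}] r6c2 has the single candidate 5 ⇒ r6c2=5.
Step 9. [r6c1∈{4}] r6c1 has the single candidate 4, so r6c1=4.
Step 10. [r4c6∈{2}] r4c6's peers cover all but 2. So r4c6=2.
Step 11. [r1c5∈{6}] r1c5 is down to just 6. So r1c5=6.
Step 12. [r5c6∈{1}] only 1 remains possible at r5c6. So r5c6=1.
Step 13. [r4c3∈{3}] only 3 remains possible at r4c3 ⇒ r4c3=3.
Step 14. [r5c1∈{2}] r5c1 has the single candidate 2, so r5c1=2.
Step 15. [r1c6∈{5}] r1c6's peers cover all but 5. So r1c6=5.
Step 16. [r4c2∈{6}] r4c2's peers cover all but 6 ⇒ r4c2=6.
Step 17. [r6c3∈{1}] r6c3 has the single candidate 1 ⇒ r6c3=1.
Step 18. [r2c6∈{4}] nothing but 4 survives at r2c6 ⇒ r2c6=4.

Answer: 3 4 2 1 6 5 / 6 1 5 2 3 4 / 5 2 4 3 1 6 / 1 6 3 5 4 2 / 2 3 6 4 5 1 / 4 5 1 6 2 3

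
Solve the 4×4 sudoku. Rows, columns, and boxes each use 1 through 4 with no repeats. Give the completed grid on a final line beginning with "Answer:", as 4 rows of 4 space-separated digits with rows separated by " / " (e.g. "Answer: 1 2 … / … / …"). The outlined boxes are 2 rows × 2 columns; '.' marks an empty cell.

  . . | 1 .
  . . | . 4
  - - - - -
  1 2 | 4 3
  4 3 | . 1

Step 1. [r2c3∈{2,3}] across col 3, 3 lands solely at r2c3 ⇒ r2c3=3.
Step 2. [r1c1∈{2,3}] across row 1, 3 lands solely at r1c1, so r1c1=3.
Step 3. [r2c1∈{2}] r2c1 has the single candidate 2 ⇒ r2c1=2.
Step 4. [r1c4∈{2}] nothing but 2 survives at r1c4. So r1c4=2.
Step 5. [r2c2∈{1}] r2c2 is down to just 1. So r2c2=1.
Step 6. [r1c2∈{4}] nothing but 4 survives at r1c2 ⇒ r1c2=4.
Step 7. [r4c3∈{2}] r4c3's peers cover all but 2. So r4c3=2.

Answer: 3 4 1 2 / 2 1 3 4 / 1 2 4 3 / 4 3 2 1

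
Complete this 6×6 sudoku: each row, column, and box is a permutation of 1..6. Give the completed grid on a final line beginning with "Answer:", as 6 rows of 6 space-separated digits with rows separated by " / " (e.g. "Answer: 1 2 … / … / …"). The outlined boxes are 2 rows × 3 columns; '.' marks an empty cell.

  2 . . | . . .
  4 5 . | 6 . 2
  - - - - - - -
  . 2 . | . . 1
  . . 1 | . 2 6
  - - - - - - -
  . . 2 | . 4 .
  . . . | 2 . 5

Step 1. [r3c3∈{3,4,5,6}] col 3 places 5 nowhere but r3c3 ⇒ r3c3=5.
Step 2. [r1c2∈{1,3,6}] box 1 places 1 nowhere but r1c2, so r1c2=1.
Step 3. [r3c5∈{3}] nothing but 3 survives at r3c5, so r3c5=3.
Step 4. [r5c6∈{3}] only 3 remains possible at r5c6, so r5c6=3.
Step 5. [r5c2∈{6}] only 6 remains possible at r5c2. So r5c2=6.
Step 6. [r4c2∈{3,4}] across box 3, 4 lands solely at r4c2. So r4c2=4.
Step 7. [r1c4∈{3,4,5}] across col 4, 3 lands solely at r1c4. So r1c4=3.
Step 8. [r6c2∈{3}] r6c2's peers cover all but 3, so r6c2=3.
Step 9. [r6c1∈{1}] r6c1's peers cover all but 1 ⇒ r6c1=1.
Step 10. [r2c3∈{3}] r2c3's peers cover all but 3. So r2c3=3.
Step 11. [r4c1∈{3}] r4c1's peers cover all but 3, so r4c1=3.
Step 12. [r3c1∈{6}] r3c1 is down to just 6. So r3c1=6.
Step 13. [r2c5∈{1}] r2c5's peers cover all but 1 ⇒ r2c5=1.
Step 14. [r5c1∈{5}] r5c1's peers cover all but 5, so r5c1=5.
Step 15. [r4c4∈{5}] nothing but 5 survives at r4c4. So r4c4=5.
Step 16. [r1c5∈{5}] r1c5 is down to just 5. So r1c5=5.
Step 17. [r1c6∈{4}] nothing but 4 survives at r1c6 ⇒ r1c6=4.
Step 18. [r6c3∈{4}] r6c3 is down to just 4 ⇒ r6c3=4.
Step 19. [r5c4∈{1}] r5c4's peers cover all but 1 ⇒ r5c4=1.
Step 20. [r6c5∈{6}] only 6 remains possible at r6c5, so r6c5=6.
Step 21. [r3c4∈{4}] nothing but 4 survives at r3c4. So r3c4=4.
Step 22. [r1c3∈{6}] r1c3's peers cover all but 6, so r1c3=6.

Answer: 2 1 6 3 5 4 / 4 5 3 6 1 2 / 6 2 5 4 3 1 / 3 4 1 5 2 6 / 5 6 2 1 4 3 / 1 3 4 2 6 5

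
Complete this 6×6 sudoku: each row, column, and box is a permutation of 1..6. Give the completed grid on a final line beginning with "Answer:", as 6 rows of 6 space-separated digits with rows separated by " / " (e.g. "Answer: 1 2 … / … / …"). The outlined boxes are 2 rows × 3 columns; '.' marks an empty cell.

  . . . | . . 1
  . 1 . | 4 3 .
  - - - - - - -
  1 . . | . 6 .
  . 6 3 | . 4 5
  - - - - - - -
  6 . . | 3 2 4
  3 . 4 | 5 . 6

Step 1. [r4c1∈{2}] r4c1 has the single candidate 2, so r4c1=2.
Step 2. [r3c3∈{5}] only 5 remains possible at r3c3, so r3c3=5.
Step 3. [r2c6∈{2}] r2c6 has the single candidate 2. So r2c6=2.
Step 4. [r1c2∈{2,3,4,5}] across row 1, 3 lands solely at r1c2, so r1c2=3.
Step 5. [r2c1∈{5}] nothing but 5 survives at r2c1. So r2c1=5.
Step 6. [r1c3∈{2,6}] row 1 places 2 nowhere but r1c3. So r1c3=2.
Step 7. [r1c1∈{4}] nothing but 4 survives at r1c1, so r1c1=4.
Step 8. [r1c5∈{5}] r1c5's peers cover all but 5 ⇒ r1c5=5.
Step 9. [r2c3∈{6}] r2c3 is down to just 6. So r2c3=6.
Step 10. [r3c4∈{2}] only 2 remains possible at r3c4. So r3c4=2.
Step 11. [r6c5∈{1}] r6c5 is down to just 1. So r6c5=1.
Step 12. [r6c2∈{2}] r6c2 is down to just 2, so r6c2=2.
Step 13. [r4c4∈{1}] nothing but 1 survives at r4c4 ⇒ r4c4=1.
Step 14. [r3c6∈{3}] r3c6's peers cover all but 3. So r3c6=3.
Step 15. [r5c3∈{1}] nothing but 1 survives at r5c3, so r5c3=1.
Step 16. [r3c2∈{4}] r3c2 is down to just 4 ⇒ r3c2=4.
Step 17. [r5c2∈{5}] r5c2's peers cover all but 5, so r5c2=5.
Step 18. [r1c4∈{6}] nothing but 6 survives at r1c4 ⇒ r1c4=6.

Answer: 4 3 2 6 5 1 / 5 1 6 4 3 2 / 1 4 5 2 6 3 / 2 6 3 1 4 5 / 6 5 1 3 2 4 / 3 2 4 5 1 6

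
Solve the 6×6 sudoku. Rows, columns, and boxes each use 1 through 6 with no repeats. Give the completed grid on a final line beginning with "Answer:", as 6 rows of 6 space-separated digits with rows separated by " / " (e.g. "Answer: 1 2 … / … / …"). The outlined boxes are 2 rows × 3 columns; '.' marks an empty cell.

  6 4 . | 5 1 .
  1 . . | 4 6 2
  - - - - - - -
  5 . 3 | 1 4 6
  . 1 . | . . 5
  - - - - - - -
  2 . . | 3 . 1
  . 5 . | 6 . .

Step 1. [r5c3∈{4,6}] in row 5, 4 fits only at r5c3 ⇒ r5c3=4.
Step 2. [r4c4∈{2}] r4c4 has the single candidate 2 ⇒ r4c4=2.
Step 3. [r3c2∈{2}] only 2 remains possible at r3c2, so r3c2=2.
Step 4. [r6c6∈{4}] r6c6's peers cover all but 4, so r6c6=4.
Step 5. [r1c6∈{3}] r1c6 has the single candidate 3, so r1c6=3.
Step 6. [r5c5∈{5}] r5c5's peers cover all but 5 ⇒ r5c5=5.
Step 7. [r6c1∈{3}] nothing but 3 survives at r6c1. So r6c1=3.
Step 8. [r4c3∈{6}] r4c3 has the single candidate 6 ⇒ r4c3=6.
Step 9. [r5c2∈{6}] r5c2's peers cover all but 6, so r5c2=6.
Step 10. [r2c2∈{3}] r2c2's peers cover all but 3 ⇒ r2c2=3.
Step 11. [r4c5∈{3}] r4c5's peers cover all but 3 ⇒ r4c5=3.
Step 12. [r1c3∈{2}] r1c3's peers cover all but 2 ⇒ r1c3=2.
Step 13. [r4c1∈{4}] only 4 remains possible at r4c1 ⇒ r4c1=4.
Step 14. [r6c5∈{2}] r6c5 has the single candidate 2, so r6c5=2.
Step 15. [r6c3∈{1}] only 1 remains possible at r6c3, so r6c3=1.
Step 16. [r2c3∈{5}] r2c3 is down to just 5, so r2c3=5.

Answer: 6 4 2 5 1 3 / 1 3 5 4 6 2 / 5 2 3 1 4 6 / 4 1 6 2 3 5 / 2 6 4 3 5 1 / 3 5 1 6 2 4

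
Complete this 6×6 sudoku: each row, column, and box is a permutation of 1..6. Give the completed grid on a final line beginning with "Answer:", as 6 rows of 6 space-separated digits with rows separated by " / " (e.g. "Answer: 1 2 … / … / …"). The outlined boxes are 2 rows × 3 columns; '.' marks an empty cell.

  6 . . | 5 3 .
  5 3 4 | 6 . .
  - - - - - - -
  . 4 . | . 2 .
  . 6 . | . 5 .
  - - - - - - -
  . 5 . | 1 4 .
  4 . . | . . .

Step 1. [r3c4∈{3}] only 3 remains possible at r3c4. So r3c4=3.
Step 2. [r2c6∈{1,2}] across row 2, 2 lands solely at r2c6. So r2c6=2.
Step 3. [r3c1∈{1}] r3c1 is down to just 1, so r3c1=1.
Step 4. [r6c5∈{6}] nothing but 6 survives at r6c5 ⇒ r6c5=6.
Step 5. [r5c6∈{3}] r5c6's peers cover all but 3, so r5c6=3.
Step 6. [r5c1∈{2}] nothing but 2 survives at r5c1, so r5c1=2.
Step 7. [r4c3∈{2,3}] row 4 places 2 nowhere but r4c3 ⇒ r4c3=2.
Step 8. [r1c3∈{1}] only 1 remains possible at r1c3 ⇒ r1c3=1.
Step 9. [r1c6∈{4}] r1c6's peers cover all but 4. So r1c6=4.
Step 10. [r4c6∈{1}] only 1 remains possible at r4c6 ⇒ r4c6=1.
Step 11. [r6c6∈{5}] only 5 remains possible at r6c6, so r6c6=5.
Step 12. [r4c4∈{4}] r4c4 has the single candidate 4, so r4c4=4.
Step 13. [r1c2∈{2}] r1c2 has the single candidate 2 ⇒ r1c2=2.
Step 14. [r2c5∈{1}] r2c5 is down to just 1 ⇒ r2c5=1.
Step 15. [r4c1∈{3}] r4c1's peers cover all but 3 ⇒ r4c1=3.
Step 16. [r6c4∈{2}] nothing but 2 survives at r6c4 ⇒ r6c4=2.
Step 17. [r6c3∈{3}] r6c3 is down to just 3, so r6c3=3.
Step 18. [r6c2∈{1}] r6c2 is down to just 1, so r6c2=1.
Step 19. [r3c6∈{6}] nothing but 6 survives at r3c6, so r3c6=6.
Step 20. [r5c3∈{6}] r5c3's peers cover all but 6 ⇒ r5c3=6.
Step 21. [r3c3∈{5}] r3c3 is down to just 5 ⇒ r3c3=5.

Answer: 6 2 1 5 3 4 / 5 3 4 6 1 2 / 1 4 5 3 2 6 / 3 6 2 4 5 1 / 2 5 6 1 4 3 / 4 1 3 2 6 5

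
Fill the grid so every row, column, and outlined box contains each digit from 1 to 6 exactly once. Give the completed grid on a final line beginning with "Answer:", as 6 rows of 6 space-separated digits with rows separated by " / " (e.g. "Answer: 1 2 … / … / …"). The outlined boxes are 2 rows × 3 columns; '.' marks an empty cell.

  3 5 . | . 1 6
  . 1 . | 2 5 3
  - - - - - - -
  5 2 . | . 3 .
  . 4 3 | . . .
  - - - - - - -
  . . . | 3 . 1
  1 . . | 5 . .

Step 1. [r4c1∈{6}] r4c1 is down to just 6. So r4c1=6.
Step 2. [r5c1∈{2,4}] 2 has one home in col 1: r5c1, so r5c1=2.
Step 3. [r5c2∈{6}] r5c2 is down to just 6, so r5c2=6.
Step 4. [r6c3∈{4}] only 4 remains possible at r6c3 ⇒ r6c3=4.
Step 5. [r6c6∈{2}] r6c6's peers cover all but 2, so r6c6=2.
Step 6. [r3c4∈{1,4,6}] row 3 places 6 nowhere but r3c4, so r3c4=6.
Step 7. [r3c3∈{1}] nothing but 1 survives at r3c3. So r3c3=1.
Step 8. [r5c3∈{5}] r5c3's peers cover all but 5 ⇒ r5c3=5.
Step 9. [r2c1∈{4}] r2c1 is down to just 4. So r2c1=4.
Step 10. [r4c4∈{1}] r4c4's peers cover all but 1. So r4c4=1.
Step 11. [r1c3∈{2}] r1c3 is down to just 2, so r1c3=2.
Step 12. [r2c3∈{6}] only 6 remains possible at r2c3, so r2c3=6.
Step 13. [r4c5∈{2}] only 2 remains possible at r4c5. So r4c5=2.
Step 14. [r1c4∈{4}] r1c4 has the single candidate 4. So r1c4=4.
Step 15. [r6c2∈{3}] r6c2's peers cover all but 3 ⇒ r6c2=3.
Step 16. [r6c5∈{6}] nothing but 6 survives at r6c5, so r6c5=6.
Step 17. [r4c6∈{5}] r4c6's peers cover all but 5, so r4c6=5.
Step 18. [r5c5∈{4}] r5c5 is down to just 4 ⇒ r5c5=4.
Step 19. [r3c6∈{4}] r3c6 is down to just 4. So r3c6=4.

Answer: 3 5 2 4 1 6 / 4 1 6 2 5 3 / 5 2 1 6 3 4 / 6 4 3 1 2 5 / 2 6 5 3 4 1 / 1 3 4 5 6 2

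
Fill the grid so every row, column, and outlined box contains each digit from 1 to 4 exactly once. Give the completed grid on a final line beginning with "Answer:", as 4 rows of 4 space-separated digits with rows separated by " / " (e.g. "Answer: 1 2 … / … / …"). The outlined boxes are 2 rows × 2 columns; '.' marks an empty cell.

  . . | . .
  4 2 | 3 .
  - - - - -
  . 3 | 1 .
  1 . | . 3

Step 1. [r3c4∈{2,4}] 4 has one home in row 3: r3c4, so r3c4=4.
Step 2. [r1c4∈{1,2}] across col 4, 2 lands solely at r1c4 ⇒ r1c4=2.
Step 3. [r4c2∈{4}] r4c2 has the single candidate 4 ⇒ r4c2=4.
Step 4. [r1c2∈{1}] only 1 remains possible at r1c2. So r1c2=1.
Step 5. [r4c3∈{2}] only 2 remains possible at r4c3, so r4c3=2.
Step 6. [r3c1∈{2}] r3c1's peers cover all but 2 ⇒ r3c1=2.
Step 7. [r1c3∈{4}] r1c3's peers cover all but 4, so r1c3=4.
Step 8. [r1c1∈{3}] r1c1 has the single candidate 3 ⇒ r1c1=3.
Step 9. [r2c4∈{1}] only 1 remains possible at r2c4, so r2c4=1.

Answer: 3 1 4 2 / 4 2 3 1 / 2 3 1 4 / 1 4 2 3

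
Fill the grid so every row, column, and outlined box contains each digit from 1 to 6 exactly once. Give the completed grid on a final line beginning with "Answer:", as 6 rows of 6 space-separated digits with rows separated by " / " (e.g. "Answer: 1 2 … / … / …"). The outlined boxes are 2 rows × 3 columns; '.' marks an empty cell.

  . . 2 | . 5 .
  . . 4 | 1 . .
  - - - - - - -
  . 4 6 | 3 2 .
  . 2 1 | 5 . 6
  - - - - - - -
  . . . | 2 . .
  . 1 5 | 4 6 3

Step 1. [r4c1∈{3}] r4c1's peers cover all but 3 ⇒ r4c1=3.
Step 2. [r2c2∈{3,5,6}] 5 has one home in col 2: r2c2, so r2c2=5.
Step 3. [r2c1∈{6}] r2c1 is down to just 6 ⇒ r2c1=6.
Step 4. [r5c6∈{1,5}] in row 5, 5 fits only at r5c6. So r5c6=5.
Step 5. [r1c2∈{3}] r1c2 has the single candidate 3, so r1c2=3.
Step 6. [r4c5∈{4}] only 4 remains possible at r4c5. So r4c5=4.
Step 7. [r5c2∈{6}] only 6 remains possible at r5c2. So r5c2=6.
Step 8. [r6c1∈{2}] nothing but 2 survives at r6c1 ⇒ r6c1=2.
Step 9. [r5c3∈{3}] r5c3 has the single candidate 3 ⇒ r5c3=3.
Step 10. [r1c1∈{1}] r1c1 is down to just 1 ⇒ r1c1=1.
Step 11. [r5c5∈{1}] nothing but 1 survives at r5c5, so r5c5=1.
Step 12. [r3c1∈{5}] only 5 remains possible at r3c1 ⇒ r3c1=5.
Step 13. [r1c6∈{4}] nothing but 4 survives at r1c6, so r1c6=4.
Step 14. [r2c5∈{3}] r2c5's peers cover all but 3, so r2c5=3.
Step 15. [r3c6∈{1}] r3c6's peers cover all but 1. So r3c6=1.
Step 16. [r5c1∈{4}] r5c1's peers cover all but 4, so r5c1=4.
Step 17. [r1c4∈{6}] r1c4 has the single candidate 6. So r1c4=6.
Step 18. [r2c6∈{2}] r2c6's peers cover all but 2, so r2c6=2.

Answer: 1 3 2 6 5 4 / 6 5 4 1 3 2 / 5 4 6 3 2 1 / 3 2 1 5 4 6 / 4 6 3 2 1 5 / 2 1 5 4 6 3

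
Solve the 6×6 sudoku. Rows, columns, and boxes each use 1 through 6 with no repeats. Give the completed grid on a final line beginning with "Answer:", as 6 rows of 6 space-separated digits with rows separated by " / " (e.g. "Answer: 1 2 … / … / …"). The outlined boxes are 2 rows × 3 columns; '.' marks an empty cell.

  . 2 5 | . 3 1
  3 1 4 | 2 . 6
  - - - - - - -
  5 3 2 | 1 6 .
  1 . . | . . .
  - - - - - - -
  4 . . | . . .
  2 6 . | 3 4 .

Step 1. [r6c6∈{5}] only 5 remains possible at r6c6. So r6c6=5.
Step 2. [r4c4∈{4,5}] 5 has one home in col 4: r4c4, so r4c4=5.
Step 3. [r5c6∈{2}] r5c6 has the single candidate 2, so r5c6=2.
Step 4. [r5c5∈{1}] r5c5 has the single candidate 1 ⇒ r5c5=1.
Step 5. [r4c2∈{4}] only 4 remains possible at r4c2, so r4c2=4.
Step 6. [r1c4∈{4}] r1c4 has the single candidate 4, so r1c4=4.
Step 7. [r3c6∈{4}] r3c6 has the single candidate 4, so r3c6=4.
Step 8. [r5c2∈{5}] r5c2 has the single candidate 5, so r5c2=5.
Step 9. [r1c1∈{6}] only 6 remains possible at r1c1. So r1c1=6.
Step 10. [r6c3∈{1}] r6c3 has the single candidate 1, so r6c3=1.
Step 11. [r4c5∈{2}] nothing but 2 survives at r4c5, so r4c5=2.
Step 12. [r4c3∈{6}] r4c3 has the single candidate 6 ⇒ r4c3=6.
Step 13. [r4c6∈{3}] nothing but 3 survives at r4c6, so r4c6=3.
Step 14. [r2c5∈{5}] nothing but 5 survives at r2c5, so r2c5=5.
Step 15. [r5c4∈{6}] r5c4 is down to just 6. So r5c4=6.
Step 16. [r5c3∈{3}] nothing but 3 survives at r5c3, so r5c3=3.

Answer: 6 2 5 4 3 1 / 3 1 4 2 5 6 / 5 3 2 1 6 4 / 1 4 6 5 2 3 / 4 5 3 6 1 2 / 2 6 1 3 4 5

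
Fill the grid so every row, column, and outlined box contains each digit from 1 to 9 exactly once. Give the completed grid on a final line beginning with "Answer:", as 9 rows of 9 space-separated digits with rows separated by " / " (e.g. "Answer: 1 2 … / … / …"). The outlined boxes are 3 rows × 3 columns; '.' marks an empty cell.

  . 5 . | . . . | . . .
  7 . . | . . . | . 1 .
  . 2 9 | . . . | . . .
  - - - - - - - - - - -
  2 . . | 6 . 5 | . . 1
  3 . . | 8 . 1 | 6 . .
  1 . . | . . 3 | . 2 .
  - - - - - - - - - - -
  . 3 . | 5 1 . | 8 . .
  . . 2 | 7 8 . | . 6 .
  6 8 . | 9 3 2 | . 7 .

Step 1. [r6c4∈{4}] nothing but 4 survives at r6c4 ⇒ r6c4=4.
Step 2. [r8c6∈{4}] r8c6's peers cover all but 4 ⇒ r8c6=4.
Step 3. [r1c3∈{1,3,4,6,8}] r1c3 is the only open cell in box 1 admitting 1, so r1c3=1.
Step 4. [r2c3∈{3,4,6,8}] across col 3, 3 lands solely at r2c3, so r2c3=3.
Step 5. [r2c2∈{4,6}] across box 1, 6 lands solely at r2c2 ⇒ r2c2=6.
Step 6. [r2c4∈{2}] r2c4 is down to just 2, so r2c4=2.
Step 7. [r1c7∈{2,3,4,7,9}] 2 has one home in col 7: r1c7, so r1c7=2.
Step 8. [r8c1∈{5,9}] in col 1, 5 fits only at r8c1. So r8c1=5.
Step 9. [r9c3∈{4}] nothing but 4 survives at r9c3, so r9c3=4.
Step 10. [r9c9∈{5}] r9c9 has the single candidate 5. So r9c9=5.
Step 11. [r1c4∈{3}] nothing but 3 survives at r1c4, so r1c4=3.
Step 12. [r7c1∈{9}] only 9 remains possible at r7c1 ⇒ r7c1=9.
Step 13. [r7c8∈{4}] r7c8's peers cover all but 4 ⇒ r7c8=4.
Step 14. [r6c3∈{5,6,7,8}] r6c3 is the only open cell in row 6 admitting 6 ⇒ r6c3=6.
Step 15. [r6c9∈{7,8,9}] across row 6, 8 lands solely at r6c9, so r6c9=8.
Step 16. [r6c7∈{5,7,9}] row 6 places 5 nowhere but r6c7 ⇒ r6c7=5.
Step 17. [r5c8∈{9}] r5c8 has the single candidate 9 ⇒ r5c8=9.
Step 18. [r2c5∈{4,5,9}] r2c5 is the only open cell in row 2 admitting 5. So r2c5=5.
Step 19. [r1c8∈{8}] r1c8's peers cover all but 8. So r1c8=8.
Step 20. [r1c1∈{4}] r1c1's peers cover all but 4 ⇒ r1c1=4.
Step 21. [r3c5∈{4,6,7}] r3c5 is the only open cell in col 5 admitting 4, so r3c5=4.
Step 22. [r1c5∈{6,7,9}] across col 5, 6 lands solely at r1c5. So r1c5=6.
Step 23. [r7c3∈{7}] r7c3 has the single candidate 7. So r7c3=7.
Step 24. [r3c9∈{3,6,7}] row 3 places 6 nowhere but r3c9 ⇒ r3c9=6.
Step 25. [r2c6∈{8,9}] r2c6 is the only open cell in row 2 admitting 8. So r2c6=8.
Step 26. [r3c6∈{7}] r3c6's peers cover all but 7. So r3c6=7.
Step 27. [r4c7∈{3,4,7}] in col 7, 7 fits only at r4c7. So r4c7=7.
Step 28. [r2c7∈{4,9}] 4 has one home in col 7: r2c7 ⇒ r2c7=4.
Step 29. [r8c7∈{1,3,9}] col 7 places 9 nowhere but r8c7 ⇒ r8c7=9.
Step 30. [r4c5∈{9}] only 9 remains possible at r4c5, so r4c5=9.
Step 31. [r6c5∈{7}] r6c5's peers cover all but 7 ⇒ r6c5=7.
Step 32. [r5c9∈{4}] only 4 remains possible at r5c9, so r5c9=4.
Step 33. [r3c7∈{3}] r3c7 has the single candidate 3, so r3c7=3.
Step 34. [r2c9∈{9}] r2c9's peers cover all but 9, so r2c9=9.
Step 35. [r9c7∈{1}] r9c7 is down to just 1, so r9c7=1.
Step 36. [r3c1∈{8}] nothing but 8 survives at r3c1 ⇒ r3c1=8.
Step 37. [r4c8∈{3}] r4c8 has the single candidate 3, so r4c8=3.
Step 38. [r8c2∈{1}] only 1 remains possible at r8c2, so r8c2=1.
Step 39. [r8c9∈{3}] r8c9 is down to just 3. So r8c9=3.
Step 40. [r7c9∈{2}] r7c9's peers cover all but 2. So r7c9=2.
Step 41. [r1c6∈{9}] r1c6's peers cover all but 9. So r1c6=9.
Step 42. [r3c4∈{1}] only 1 remains possible at r3c4, so r3c4=1.
Step 43. [r4c3∈{8}] r4c3's peers cover all but 8, so r4c3=8.
Step 44. [r4c2∈{4}] r4c2 is down to just 4 ⇒ r4c2=4.
Step 45. [r7c6∈{6}] r7c6's peers cover all but 6. So r7c6=6.
Step 46. [r1c9∈{7}] only 7 remains possible at r1c9, so r1c9=7.
Step 47. [r5c5∈{2}] r5c5's peers cover all but 2 ⇒ r5c5=2.
Step 48. [r5c2∈{7}] nothing but 7 survives at r5c2 ⇒ r5c2=7.
Step 49. [r5c3∈{5}] only 5 remains possible at r5c3. So r5c3=5.
Step 50. [r6c2∈{9}] r6c2's peers cover all but 9. So r6c2=9.
Step 51. [r3c8∈{5}] r3c8's peers cover all but 5. So r3c8=5.

Answer: 4 5 1 3 6 9 2 8 7 / 7 6 3 2 5 8 4 1 9 / 8 2 9 1 4 7 3 5 6 / 2 4 8 6 9 5 7 3 1 / 3 7 5 8 2 1 6 9 4 / 1 9 6 4 7 3 5 2 8 / 9 3 7 5 1 6 8 4 2 / 5 1 2 7 8 4 9 6 3 / 6 8 4 9 3 2 1 7 5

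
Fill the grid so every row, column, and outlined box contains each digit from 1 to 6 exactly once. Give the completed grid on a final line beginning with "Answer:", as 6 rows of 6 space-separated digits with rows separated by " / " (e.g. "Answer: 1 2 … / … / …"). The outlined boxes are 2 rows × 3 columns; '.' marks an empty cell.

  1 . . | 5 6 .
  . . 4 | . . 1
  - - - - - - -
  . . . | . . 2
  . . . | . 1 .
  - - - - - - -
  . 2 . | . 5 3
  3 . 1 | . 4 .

Step 1. [r4c6∈{4,5,6}] across col 6, 5 lands solely at r4c6 ⇒ r4c6=5.
Step 2. [r5c3∈{6}] r5c3 is down to just 6, so r5c3=6.
Step 3. [r3c5∈{3}] only 3 remains possible at r3c5, so r3c5=3.
Step 4. [r1c2∈{3}] r1c2 is down to just 3. So r1c2=3.
Step 5. [r3c2∈{1,4,5,6}] r3c2 is the only open cell in row 3 admitting 1, so r3c2=1.
Step 6. [r4c2∈{4,6}] in col 2, 4 fits only at r4c2 ⇒ r4c2=4.
Step 7. [r4c4∈{6}] r4c4's peers cover all but 6, so r4c4=6.
Step 8. [r3c1∈{5,6}] 6 has one home in row 3: r3c1 ⇒ r3c1=6.
Step 9. [r4c1∈{2}] nothing but 2 survives at r4c1 ⇒ r4c1=2.
Step 10. [r2c2∈{5,6}] across row 2, 6 lands solely at r2c2, so r2c2=6.
Step 11. [r2c5∈{2}] r2c5's peers cover all but 2 ⇒ r2c5=2.
Step 12. [r1c3∈{2}] r1c3 is down to just 2 ⇒ r1c3=2.
Step 13. [r2c1∈{5}] r2c1 is down to just 5. So r2c1=5.
Step 14. [r6c2∈{5}] nothing but 5 survives at r6c2 ⇒ r6c2=5.
Step 15. [r6c4∈{2}] only 2 remains possible at r6c4. So r6c4=2.
Step 16. [r4c3∈{3}] r4c3 is down to just 3. So r4c3=3.
Step 17. [r5c4∈{1}] r5c4 has the single candidate 1 ⇒ r5c4=1.
Step 18. [r3c3∈{5}] r3c3's peers cover all but 5, so r3c3=5.
Step 19. [r3c4∈{4}] r3c4 has the single candidate 4, so r3c4=4.
Step 20. [r1c6∈{4}] nothing but 4 survives at r1c6 ⇒ r1c6=4.
Step 21. [r6c6∈{6}] r6c6 is down to just 6, so r6c6=6.
Step 22. [r2c4∈{3}] r2c4 has the single candidate 3. So r2c4=3.
Step 23. [r5c1∈{4}] r5c1 has the single candidate 4 ⇒ r5c1=4.

Answer: 1 3 2 5 6 4 / 5 6 4 3 2 1 / 6 1 5 4 3 2 / 2 4 3 6 1 5 / 4 2 6 1 5 3 / 3 5 1 2 4 6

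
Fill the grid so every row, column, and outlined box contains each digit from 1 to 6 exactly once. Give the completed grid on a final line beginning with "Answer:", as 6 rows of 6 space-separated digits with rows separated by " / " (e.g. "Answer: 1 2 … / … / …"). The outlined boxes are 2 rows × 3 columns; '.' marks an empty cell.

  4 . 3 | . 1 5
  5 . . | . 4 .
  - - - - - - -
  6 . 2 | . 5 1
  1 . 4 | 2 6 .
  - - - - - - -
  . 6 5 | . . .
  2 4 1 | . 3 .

Step 1. [r2c6∈{2,3,6}] 2 has one home in box 2: r2c6, so r2c6=2.
Step 2. [r2c4∈{3,6}] in row 2, 3 fits only at r2c4, so r2c4=3.
Step 3. [r3c4∈{4}] r3c4 is down to just 4 ⇒ r3c4=4.
Step 4. [r6c6∈{6}] nothing but 6 survives at r6c6, so r6c6=6.
Step 5. [r3c2∈{3}] nothing but 3 survives at r3c2 ⇒ r3c2=3.
Step 6. [r5c5∈{2}] r5c5's peers cover all but 2 ⇒ r5c5=2.
Step 7. [r4c2∈{5}] r4c2's peers cover all but 5, so r4c2=5.
Step 8. [r5c1∈{3}] r5c1's peers cover all but 3 ⇒ r5c1=3.
Step 9. [r5c6∈{4}] r5c6's peers cover all but 4 ⇒ r5c6=4.
Step 10. [r6c4∈{5}] only 5 remains possible at r6c4. So r6c4=5.
Step 11. [r5c4∈{1}] r5c4's peers cover all but 1. So r5c4=1.
Step 12. [r2c2∈{1}] nothing but 1 survives at r2c2, so r2c2=1.
Step 13. [r1c4∈{6}] r1c4 has the single candidate 6 ⇒ r1c4=6.
Step 14. [r1c2∈{2}] r1c2 has the single candidate 2. So r1c2=2.
Step 15. [r4c6∈{3}] nothing but 3 survives at r4c6. So r4c6=3.
Step 16. [r2c3∈{6}] r2c3 has the single candidate 6. So r2c3=6.

Answer: 4 2 3 6 1 5 / 5 1 6 3 4 2 / 6 3 2 4 5 1 / 1 5 4 2 6 3 / 3 6 5 1 2 4 / 2 4 1 5 3 6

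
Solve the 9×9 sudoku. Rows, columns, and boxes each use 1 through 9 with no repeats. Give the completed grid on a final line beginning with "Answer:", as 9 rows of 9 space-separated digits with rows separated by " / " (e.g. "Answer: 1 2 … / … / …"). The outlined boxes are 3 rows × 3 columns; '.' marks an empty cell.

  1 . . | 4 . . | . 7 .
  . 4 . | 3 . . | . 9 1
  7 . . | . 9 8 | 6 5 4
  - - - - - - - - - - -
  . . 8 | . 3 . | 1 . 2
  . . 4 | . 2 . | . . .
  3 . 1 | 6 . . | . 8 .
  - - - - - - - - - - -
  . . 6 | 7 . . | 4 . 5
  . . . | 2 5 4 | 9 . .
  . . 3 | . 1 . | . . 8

Step 1. [r6c2∈{2,5,7,9}] across row 6, 2 lands solely at r6c2. So r6c2=2.
Step 2. [r9c4∈{9}] r9c4's peers cover all but 9 ⇒ r9c4=9.
Step 3. [r4c4∈{5}] r4c4's peers cover all but 5 ⇒ r4c4=5.
Step 4. [r1c5∈{6}] r1c5 is down to just 6 ⇒ r1c5=6.
Step 5. [r2c1∈{2,5,6,8}] in row 2, 6 fits only at r2c1, so r2c1=6.
Step 6. [r1c2∈{3,5,8,9}] 8 has one home in box 1: r1c2, so r1c2=8.
Step 7. [r4c1∈{9}] r4c1 has the single candidate 9 ⇒ r4c1=9.
Step 8. [r4c6∈{7}] r4c6 has the single candidate 7, so r4c6=7.
Step 9. [r5c2∈{5,6,7}] 7 has one home in box 4: r5c2, so r5c2=7.
Step 10. [r9c7∈{2,7}] across row 9, 7 lands solely at r9c7, so r9c7=7.
Step 11. [r1c9∈{3}] r1c9 has the single candidate 3 ⇒ r1c9=3.
Step 12. [r8c8∈{1,3,6}] row 8 places 3 nowhere but r8c8, so r8c8=3.
Step 13. [r5c8∈{6}] r5c8 is down to just 6. So r5c8=6.
Step 14. [r1c7∈{2}] nothing but 2 survives at r1c7 ⇒ r1c7=2.
Step 15. [r5c9∈{9}] r5c9's peers cover all but 9 ⇒ r5c9=9.
Step 16. [r1c6∈{5}] r1c6 is down to just 5. So r1c6=5.
Step 17. [r7c8∈{1,2}] 1 has one home in col 8: r7c8 ⇒ r7c8=1.
Step 18. [r7c1∈{2,8}] 2 has one home in row 7: r7c1. So r7c1=2.
Step 19. [r5c1∈{5}] r5c1 has the single candidate 5 ⇒ r5c1=5.
Step 20. [r5c6∈{1}] r5c6 has the single candidate 1 ⇒ r5c6=1.
Step 21. [r2c3∈{2,5}] in row 2, 5 fits only at r2c3, so r2c3=5.
Step 22. [r6c9∈{7}] nothing but 7 survives at r6c9. So r6c9=7.
Step 23. [r3c4∈{1}] r3c4 is down to just 1, so r3c4=1.
Step 24. [r9c2∈{5}] only 5 remains possible at r9c2 ⇒ r9c2=5.
Step 25. [r5c4∈{8}] r5c4's peers cover all but 8, so r5c4=8.
Step 26. [r6c6∈{9}] nothing but 9 survives at r6c6 ⇒ r6c6=9.
Step 27. [r6c7∈{5}] only 5 remains possible at r6c7. So r6c7=5.
Step 28. [r4c2∈{6}] r4c2's peers cover all but 6 ⇒ r4c2=6.
Step 29. [r2c6∈{2}] only 2 remains possible at r2c6. So r2c6=2.
Step 30. [r8c9∈{6}] nothing but 6 survives at r8c9. So r8c9=6.
Step 31. [r9c6∈{6}] nothing but 6 survives at r9c6 ⇒ r9c6=6.
Step 32. [r8c2∈{1}] r8c2 has the single candidate 1, so r8c2=1.
Step 33. [r6c5∈{4}] r6c5's peers cover all but 4. So r6c5=4.
Step 34. [r5c7∈{3}] nothing but 3 survives at r5c7 ⇒ r5c7=3.
Step 35. [r8c3∈{7}] r8c3's peers cover all but 7. So r8c3=7.
Step 36. [r4c8∈{4}] r4c8 is down to just 4. So r4c8=4.
Step 37. [r2c7∈{8}] nothing but 8 survives at r2c7. So r2c7=8.
Step 38. [r2c5∈{7}] r2c5 has the single candidate 7, so r2c5=7.
Step 39. [r7c2∈{9}] r7c2 is down to just 9 ⇒ r7c2=9.
Step 40. [r9c8∈{2}] r9c8 is down to just 2, so r9c8=2.
Step 41. [r3c3∈{2}] r3c3's peers cover all but 2, so r3c3=2.
Step 42. [r1c3∈{9}] only 9 remains possible at r1c3. So r1c3=9.
Step 43. [r9c1∈{4}] r9c1 has the single candidate 4 ⇒ r9c1=4.
Step 44. [r7c6∈{3}] only 3 remains possible at r7c6. So r7c6=3.
Step 45. [r3c2∈{3}] nothing but 3 survives at r3c2, so r3c2=3.
Step 46. [r7c5∈{8}] only 8 remains possible at r7c5, so r7c5=8.
Step 47. [r8c1∈{8}] nothing but 8 survives at r8c1, so r8c1=8.

Answer: 1 8 9 4 6 5 2 7 3 / 6 4 5 3 7 2 8 9 1 / 7 3 2 1 9 8 6 5 4 / 9 6 8 5 3 7 1 4 2 / 5 7 4 8 2 1 3 6 9 / 3 2 1 6 4 9 5 8 7 / 2 9 6 7 8 3 4 1 5 / 8 1 7 2 5 4 9 3 6 / 4 5 3 9 1 6 7 2 8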